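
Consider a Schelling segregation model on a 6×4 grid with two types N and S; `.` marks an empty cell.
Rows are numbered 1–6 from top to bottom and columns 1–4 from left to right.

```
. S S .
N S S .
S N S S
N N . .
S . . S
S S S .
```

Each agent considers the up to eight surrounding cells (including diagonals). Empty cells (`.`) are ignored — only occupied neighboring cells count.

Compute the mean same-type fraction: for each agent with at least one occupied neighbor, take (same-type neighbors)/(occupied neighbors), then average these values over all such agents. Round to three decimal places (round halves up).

Row 1: (1,2)S 3/4 · (1,3)S 3/3
Row 2: (2,1)N 1/4 · (2,2)S 5/7 · (2,3)S 5/6
Row 3: (3,1)S 1/5 · (3,2)N 3/7 · (3,3)S 3/5 · (3,4)S 2/2
Row 4: (4,1)N 2/4 · (4,2)N 2/5
Row 5: (5,1)S 2/4 · (5,4)S 1/1
Row 6: (6,1)S 2/2 · (6,2)S 3/3 · (6,3)S 2/2
Sum over 16 agents: 3/4 + 3/3 + 1/4 + 5/7 + 5/6 + 1/5 + 3/7 + 3/5 + 2/2 + 2/4 + 2/5 + 2/4 + 1/1 + 2/2 + 3/3 + 2/2 = 2347/210; mean = 2347/210 ÷ 16 = 2347/3360 = 0.698511… → 0.699.

0.699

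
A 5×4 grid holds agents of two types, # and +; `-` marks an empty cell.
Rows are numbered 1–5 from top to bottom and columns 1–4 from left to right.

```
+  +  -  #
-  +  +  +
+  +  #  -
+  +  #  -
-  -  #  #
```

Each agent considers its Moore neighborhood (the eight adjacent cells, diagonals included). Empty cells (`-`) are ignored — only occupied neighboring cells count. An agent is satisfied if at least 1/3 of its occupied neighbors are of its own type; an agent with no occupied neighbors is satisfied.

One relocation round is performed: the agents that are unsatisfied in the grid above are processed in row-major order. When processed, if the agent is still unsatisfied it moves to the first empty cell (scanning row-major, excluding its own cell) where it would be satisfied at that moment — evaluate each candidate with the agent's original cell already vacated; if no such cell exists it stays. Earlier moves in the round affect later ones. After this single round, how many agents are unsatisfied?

Initially unsatisfied (in order): (1,4), (3,3).
  (1,4) → (3,4).
  (3,3) → (4,4).
Resulting grid:
+ + - -
- + + +
+ + - #
+ + # #
- - # #
All satisfied now.

0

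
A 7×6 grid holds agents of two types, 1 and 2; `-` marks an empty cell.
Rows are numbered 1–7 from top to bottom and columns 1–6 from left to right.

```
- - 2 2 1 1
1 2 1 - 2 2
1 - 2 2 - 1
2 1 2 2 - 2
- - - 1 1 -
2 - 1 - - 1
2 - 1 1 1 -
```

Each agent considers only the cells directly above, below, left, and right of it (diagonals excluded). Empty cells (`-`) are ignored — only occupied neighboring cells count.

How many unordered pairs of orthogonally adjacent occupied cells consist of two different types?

13

Scan each occupied cell's neighbors to the right and below so each pair is counted once.
Row 1: 2(1,3)–2(1,4)= 2(1,3)–1(2,3)≠ 2(1,4)–1(1,5)≠ 1(1,5)–1(1,6)= 1(1,5)–2(2,5)≠ 1(1,6)–2(2,6)≠  → 4/6 unlike.
Row 2: 1(2,1)–2(2,2)≠ 1(2,1)–1(3,1)= 2(2,2)–1(2,3)≠ 1(2,3)–2(3,3)≠ 2(2,5)–2(2,6)= 2(2,6)–1(3,6)≠  → 4/6 unlike.
Row 3: 1(3,1)–2(4,1)≠ 2(3,3)–2(3,4)= 2(3,3)–2(4,3)= 2(3,4)–2(4,4)= 1(3,6)–2(4,6)≠  → 2/5 unlike.
Row 4: 2(4,1)–1(4,2)≠ 1(4,2)–2(4,3)≠ 2(4,3)–2(4,4)= 2(4,4)–1(5,4)≠  → 3/4 unlike.
Row 5: 1(5,4)–1(5,5)=  → 0/1 unlike.
Row 6: 2(6,1)–2(7,1)= 1(6,3)–1(7,3)=  → 0/2 unlike.
Row 7: 1(7,3)–1(7,4)= 1(7,4)–1(7,5)=  → 0/2 unlike.
Total adjacent occupied pairs: 26; unlike-type pairs: 13.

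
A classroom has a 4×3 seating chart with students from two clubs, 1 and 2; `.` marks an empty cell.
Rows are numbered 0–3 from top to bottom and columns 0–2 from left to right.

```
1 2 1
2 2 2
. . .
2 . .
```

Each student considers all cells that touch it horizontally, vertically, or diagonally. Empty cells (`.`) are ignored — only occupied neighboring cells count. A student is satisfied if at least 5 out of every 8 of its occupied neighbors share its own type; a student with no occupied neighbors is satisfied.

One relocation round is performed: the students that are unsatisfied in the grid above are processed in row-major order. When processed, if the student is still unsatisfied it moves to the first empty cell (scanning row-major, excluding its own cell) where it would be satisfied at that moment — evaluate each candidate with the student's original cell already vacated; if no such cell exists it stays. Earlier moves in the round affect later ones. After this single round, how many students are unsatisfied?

Initially unsatisfied (in order): (0,0), (0,1), (0,2), (1,1).
  (0,0) → (3,2).
  (0,1): now satisfied by earlier moves; stays.
  (0,2): no empty cell satisfies it; stays.
  (1,1): now satisfied by earlier moves; stays.
Resulting grid:
. 2 1
2 2 2
. . .
2 . 1
Unsatisfied now: (0,2).

1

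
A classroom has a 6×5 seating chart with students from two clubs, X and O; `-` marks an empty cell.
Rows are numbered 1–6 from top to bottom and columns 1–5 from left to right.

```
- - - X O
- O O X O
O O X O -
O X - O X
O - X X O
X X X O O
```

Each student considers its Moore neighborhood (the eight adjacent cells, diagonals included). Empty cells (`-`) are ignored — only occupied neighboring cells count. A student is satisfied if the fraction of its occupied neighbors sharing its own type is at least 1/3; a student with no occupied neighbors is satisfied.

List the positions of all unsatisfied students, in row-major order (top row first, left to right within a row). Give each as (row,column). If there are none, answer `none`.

(1,4), (3,3), (4,5), (5,1)

Row 1: (1,4)X 1/4 not · (1,5)O 1/3 satisfied
Row 2: (2,2)O 3/4 satisfied · (2,3)O 3/6 satisfied · (2,4)X 2/6 satisfied · (2,5)O 2/4 satisfied
Row 3: (3,1)O 3/4 satisfied · (3,2)O 4/6 satisfied · (3,3)X 2/7 not · (3,4)O 3/6 satisfied
Row 4: (4,1)O 3/4 satisfied · (4,2)X 2/6 satisfied · (4,4)O 2/6 satisfied · (4,5)X 1/4 not
Row 5: (5,1)O 1/4 not · (5,3)X 4/6 satisfied · (5,4)X 3/7 satisfied · (5,5)O 3/5 satisfied
Row 6: (6,1)X 1/2 satisfied · (6,2)X 3/4 satisfied · (6,3)X 3/4 satisfied · (6,4)O 2/5 satisfied · (6,5)O 2/3 satisfied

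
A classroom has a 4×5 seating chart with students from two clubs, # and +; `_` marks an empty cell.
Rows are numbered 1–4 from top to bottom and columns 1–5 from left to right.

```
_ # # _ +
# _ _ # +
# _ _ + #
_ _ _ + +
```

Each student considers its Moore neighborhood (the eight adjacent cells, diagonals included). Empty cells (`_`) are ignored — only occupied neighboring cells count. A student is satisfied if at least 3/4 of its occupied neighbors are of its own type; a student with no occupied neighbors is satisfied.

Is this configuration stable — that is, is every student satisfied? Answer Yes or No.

(1,2)# 2/2 ok
(1,3)# 2/2 ok
(1,5)+ 1/2 unhappy
(2,1)# 2/2 ok
(2,4)# 2/5 unhappy
(2,5)+ 2/4 unhappy
(3,1)# 1/1 ok
(3,4)+ 3/5 unhappy
(3,5)# 1/5 unhappy
(4,4)+ 2/3 unhappy
(4,5)+ 2/3 unhappy
For instance (1,5) has only 1/2 same-type neighbors, below 3/4.

No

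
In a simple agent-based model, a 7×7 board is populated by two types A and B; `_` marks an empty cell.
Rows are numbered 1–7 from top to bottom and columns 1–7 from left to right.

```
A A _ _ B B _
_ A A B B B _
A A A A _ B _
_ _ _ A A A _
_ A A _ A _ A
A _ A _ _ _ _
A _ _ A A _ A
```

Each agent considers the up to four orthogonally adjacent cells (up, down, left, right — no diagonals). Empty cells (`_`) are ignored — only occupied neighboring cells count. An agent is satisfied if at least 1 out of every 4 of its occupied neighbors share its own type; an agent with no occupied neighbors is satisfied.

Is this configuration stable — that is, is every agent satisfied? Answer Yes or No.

Row 1: (1,1)A 1/1 ✓ · (1,2)A 2/2 ✓ · (1,5)B 2/2 ✓ · (1,6)B 2/2 ✓
Row 2: (2,2)A 3/3 ✓ · (2,3)A 2/3 ✓ · (2,4)B 1/3 ✓ · (2,5)B 3/3 ✓ · (2,6)B 3/3 ✓
Row 3: (3,1)A 1/1 ✓ · (3,2)A 3/3 ✓ · (3,3)A 3/3 ✓ · (3,4)A 2/3 ✓ · (3,6)B 1/2 ✓
Row 4: (4,4)A 2/2 ✓ · (4,5)A 3/3 ✓ · (4,6)A 1/2 ✓
Row 5: (5,2)A 1/1 ✓ · (5,3)A 2/2 ✓ · (5,5)A 1/1 ✓ · (5,7)A 0/0 ✓
Row 6: (6,1)A 1/1 ✓ · (6,3)A 1/1 ✓
Row 7: (7,1)A 1/1 ✓ · (7,4)A 1/1 ✓ · (7,5)A 1/1 ✓ · (7,7)A 0/0 ✓
All meet the threshold, so the configuration is stable.

Yes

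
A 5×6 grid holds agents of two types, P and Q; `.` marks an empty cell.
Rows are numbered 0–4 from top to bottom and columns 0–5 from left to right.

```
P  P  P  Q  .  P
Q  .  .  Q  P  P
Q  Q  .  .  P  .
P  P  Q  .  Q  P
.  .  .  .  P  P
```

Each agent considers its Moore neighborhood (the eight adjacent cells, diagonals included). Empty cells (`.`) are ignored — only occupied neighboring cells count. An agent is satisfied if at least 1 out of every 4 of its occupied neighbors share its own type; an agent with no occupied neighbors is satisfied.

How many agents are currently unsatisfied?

Row 0: (0,0)P 1/2 ok · (0,1)P 2/3 ok · (0,2)P 1/3 ok · (0,3)Q 1/3 ok · (0,5)P 2/2 ok
Row 1: (1,0)Q 2/4 ok · (1,3)Q 1/4 ok · (1,4)P 3/5 ok · (1,5)P 3/3 ok
Row 2: (2,0)Q 2/4 ok · (2,1)Q 3/5 ok · (2,4)P 3/5 ok
Row 3: (3,0)P 1/3 ok · (3,1)P 1/4 ok · (3,2)Q 1/2 ok · (3,4)Q 0/4 unhappy · (3,5)P 3/4 ok
Row 4: (4,4)P 2/3 ok · (4,5)P 2/3 ok
Unsatisfied: (3,4) — 1 in total.

1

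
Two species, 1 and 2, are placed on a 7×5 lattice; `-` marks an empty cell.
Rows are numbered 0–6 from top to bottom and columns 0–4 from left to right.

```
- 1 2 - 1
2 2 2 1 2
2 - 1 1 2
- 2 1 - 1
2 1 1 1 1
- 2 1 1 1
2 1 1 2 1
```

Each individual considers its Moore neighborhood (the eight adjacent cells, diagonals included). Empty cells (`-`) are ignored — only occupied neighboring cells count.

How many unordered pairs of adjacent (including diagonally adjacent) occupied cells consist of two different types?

Scan each occupied cell's neighbors to the right and below (and the two forward diagonals) so each pair is counted once.
From row 0: 6 unlike of 9 pairs (running 6/9).
From row 1: 7 unlike of 14 pairs (running 13/23).
From row 2: 3 unlike of 8 pairs (running 16/31).
From row 3: 3 unlike of 9 pairs (running 19/40).
From row 4: 3 unlike of 15 pairs (running 22/55).
From row 5: 6 unlike of 14 pairs (running 28/69).
From row 6: 3 unlike of 4 pairs (running 31/73).
Total adjacent occupied pairs: 73; unlike-type pairs: 31.

31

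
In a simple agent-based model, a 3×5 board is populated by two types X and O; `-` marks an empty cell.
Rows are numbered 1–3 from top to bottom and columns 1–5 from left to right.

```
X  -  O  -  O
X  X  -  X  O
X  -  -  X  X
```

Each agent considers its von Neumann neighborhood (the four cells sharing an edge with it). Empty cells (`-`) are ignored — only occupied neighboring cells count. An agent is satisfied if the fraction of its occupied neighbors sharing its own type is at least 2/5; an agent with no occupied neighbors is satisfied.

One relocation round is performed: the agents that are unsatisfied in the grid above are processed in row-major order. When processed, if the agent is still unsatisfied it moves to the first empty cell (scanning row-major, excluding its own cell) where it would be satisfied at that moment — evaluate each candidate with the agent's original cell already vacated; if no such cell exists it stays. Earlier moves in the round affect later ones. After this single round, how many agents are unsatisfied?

Initially unsatisfied (in order): (2,5).
  (2,5) → (1,4).
Resulting grid:
X - O O O
X X - X -
X - - X X
All satisfied now.

0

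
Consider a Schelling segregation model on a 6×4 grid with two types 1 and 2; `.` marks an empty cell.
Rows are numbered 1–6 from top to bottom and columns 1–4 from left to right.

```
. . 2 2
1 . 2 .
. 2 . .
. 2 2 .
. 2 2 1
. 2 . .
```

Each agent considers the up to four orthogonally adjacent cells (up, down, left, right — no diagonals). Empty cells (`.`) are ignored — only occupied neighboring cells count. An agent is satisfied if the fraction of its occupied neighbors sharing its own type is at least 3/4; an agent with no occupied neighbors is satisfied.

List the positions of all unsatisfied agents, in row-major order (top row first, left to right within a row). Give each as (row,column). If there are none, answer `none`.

(1,3)2 2/2 satisfied
(1,4)2 1/1 satisfied
(2,1)1 0/0 satisfied
(2,3)2 1/1 satisfied
(3,2)2 1/1 satisfied
(4,2)2 3/3 satisfied
(4,3)2 2/2 satisfied
(5,2)2 3/3 satisfied
(5,3)2 2/3 not
(5,4)1 0/1 not
(6,2)2 1/1 satisfied

(5,3), (5,4)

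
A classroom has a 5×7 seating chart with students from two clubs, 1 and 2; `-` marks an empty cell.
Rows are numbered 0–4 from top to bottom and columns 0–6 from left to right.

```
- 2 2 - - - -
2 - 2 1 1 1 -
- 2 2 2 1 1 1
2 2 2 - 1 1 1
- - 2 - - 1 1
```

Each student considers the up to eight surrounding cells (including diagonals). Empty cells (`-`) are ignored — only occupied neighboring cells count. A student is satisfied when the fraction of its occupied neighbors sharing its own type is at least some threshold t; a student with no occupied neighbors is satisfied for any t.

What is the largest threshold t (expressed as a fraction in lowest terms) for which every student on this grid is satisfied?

Row 0: (0,1)2 3/3 · (0,2)2 2/3
Row 1: (1,0)2 2/2 · (1,2)2 5/6 · (1,3)1 2/6 · (1,4)1 4/5 · (1,5)1 4/4
Row 2: (2,1)2 6/6 · (2,2)2 5/6 · (2,3)2 3/7 · (2,4)1 6/7 · (2,5)1 7/7 · (2,6)1 4/4
Row 3: (3,0)2 2/2 · (3,1)2 5/5 · (3,2)2 5/5 · (3,4)1 4/5 · (3,5)1 7/7 · (3,6)1 5/5
Row 4: (4,2)2 2/2 · (4,5)1 4/4 · (4,6)1 3/3
The smallest same-type fraction is 2/6 at (1,3), which reduces to 1/3. Any threshold above that leaves this student unsatisfied.

1/3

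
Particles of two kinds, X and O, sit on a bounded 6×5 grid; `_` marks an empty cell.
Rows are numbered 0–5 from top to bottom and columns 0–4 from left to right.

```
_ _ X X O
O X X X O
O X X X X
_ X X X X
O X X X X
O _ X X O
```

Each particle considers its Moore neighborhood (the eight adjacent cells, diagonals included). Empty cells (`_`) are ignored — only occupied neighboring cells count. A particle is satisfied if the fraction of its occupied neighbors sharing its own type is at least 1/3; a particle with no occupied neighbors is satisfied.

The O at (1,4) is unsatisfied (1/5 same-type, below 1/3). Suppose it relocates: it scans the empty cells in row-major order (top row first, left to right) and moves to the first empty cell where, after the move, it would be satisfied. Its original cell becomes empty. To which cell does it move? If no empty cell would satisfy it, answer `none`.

Vacating (1,4). Empty cells in order:
  (0,0): 1/2 same-type → satisfied — stop here.

(0,0)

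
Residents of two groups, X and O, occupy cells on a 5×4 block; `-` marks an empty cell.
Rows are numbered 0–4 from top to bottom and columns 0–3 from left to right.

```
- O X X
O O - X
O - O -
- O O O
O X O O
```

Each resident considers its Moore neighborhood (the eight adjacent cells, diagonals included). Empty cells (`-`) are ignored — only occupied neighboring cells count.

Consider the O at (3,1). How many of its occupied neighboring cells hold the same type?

5

Occupied neighbors of (3,1): (2,0)=O, (2,2)=O, (3,2)=O, (4,0)=O, (4,1)=X, (4,2)=O.
Same type (O): 5 of 6.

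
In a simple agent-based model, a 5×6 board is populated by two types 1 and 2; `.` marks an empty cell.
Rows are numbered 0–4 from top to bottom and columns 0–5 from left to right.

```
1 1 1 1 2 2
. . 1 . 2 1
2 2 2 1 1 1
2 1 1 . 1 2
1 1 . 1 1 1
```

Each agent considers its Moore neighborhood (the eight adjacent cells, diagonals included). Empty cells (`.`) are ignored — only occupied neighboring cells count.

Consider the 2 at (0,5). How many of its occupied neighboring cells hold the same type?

2

Occupied neighbors of (0,5): (0,4)=2, (1,4)=2, (1,5)=1.
Same type (2): 2 of 3.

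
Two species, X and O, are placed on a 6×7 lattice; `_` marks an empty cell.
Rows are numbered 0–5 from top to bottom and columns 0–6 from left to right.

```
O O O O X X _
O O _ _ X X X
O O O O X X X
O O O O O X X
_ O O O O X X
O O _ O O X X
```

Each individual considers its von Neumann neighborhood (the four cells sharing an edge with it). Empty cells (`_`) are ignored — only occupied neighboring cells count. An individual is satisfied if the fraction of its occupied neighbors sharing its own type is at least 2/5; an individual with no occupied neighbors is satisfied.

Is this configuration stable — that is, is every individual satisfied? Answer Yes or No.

Yes

(0,0)O 2/2 satisfied
(0,1)O 3/3 satisfied
(0,2)O 2/2 satisfied
(0,3)O 1/2 satisfied
(0,4)X 2/3 satisfied
(0,5)X 2/2 satisfied
(1,0)O 3/3 satisfied
(1,1)O 3/3 satisfied
(1,4)X 3/3 satisfied
(1,5)X 4/4 satisfied
(1,6)X 2/2 satisfied
(2,0)O 3/3 satisfied
(2,1)O 4/4 satisfied
(2,2)O 3/3 satisfied
(2,3)O 2/3 satisfied
(2,4)X 2/4 satisfied
(2,5)X 4/4 satisfied
(2,6)X 3/3 satisfied
(3,0)O 2/2 satisfied
(3,1)O 4/4 satisfied
(3,2)O 4/4 satisfied
(3,3)O 4/4 satisfied
(3,4)O 2/4 satisfied
(3,5)X 3/4 satisfied
(3,6)X 3/3 satisfied
(4,1)O 3/3 satisfied
(4,2)O 3/3 satisfied
(4,3)O 4/4 satisfied
(4,4)O 3/4 satisfied
(4,5)X 3/4 satisfied
(4,6)X 3/3 satisfied
(5,0)O 1/1 satisfied
(5,1)O 2/2 satisfied
(5,3)O 2/2 satisfied
(5,4)O 2/3 satisfied
(5,5)X 2/3 satisfied
(5,6)X 2/2 satisfied
All meet the threshold, so the configuration is stable.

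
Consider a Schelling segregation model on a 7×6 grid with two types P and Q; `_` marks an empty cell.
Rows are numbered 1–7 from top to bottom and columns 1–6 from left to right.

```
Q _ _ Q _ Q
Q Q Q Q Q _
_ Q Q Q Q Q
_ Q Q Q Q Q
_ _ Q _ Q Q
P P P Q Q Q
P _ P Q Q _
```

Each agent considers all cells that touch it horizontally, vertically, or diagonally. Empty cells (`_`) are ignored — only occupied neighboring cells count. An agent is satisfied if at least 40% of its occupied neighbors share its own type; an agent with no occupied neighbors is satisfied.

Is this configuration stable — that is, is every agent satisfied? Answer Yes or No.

(1,1)Q 2/2 satisfied
(1,4)Q 3/3 satisfied
(1,6)Q 1/1 satisfied
(2,1)Q 3/3 satisfied
(2,2)Q 5/5 satisfied
(2,3)Q 6/6 satisfied
(2,4)Q 6/6 satisfied
(2,5)Q 6/6 satisfied
(3,2)Q 6/6 satisfied
(3,3)Q 8/8 satisfied
(3,4)Q 8/8 satisfied
(3,5)Q 7/7 satisfied
(3,6)Q 4/4 satisfied
(4,2)Q 4/4 satisfied
(4,3)Q 6/6 satisfied
(4,4)Q 7/7 satisfied
(4,5)Q 7/7 satisfied
(4,6)Q 5/5 satisfied
(5,3)Q 4/6 satisfied
(5,5)Q 7/7 satisfied
(5,6)Q 5/5 satisfied
(6,1)P 2/2 satisfied
(6,2)P 4/5 satisfied
(6,3)P 2/5 satisfied
(6,4)Q 5/7 satisfied
(6,5)Q 6/6 satisfied
(6,6)Q 4/4 satisfied
(7,1)P 2/2 satisfied
(7,3)P 2/4 satisfied
(7,4)Q 3/5 satisfied
(7,5)Q 4/4 satisfied
All meet the threshold, so the configuration is stable.

Yes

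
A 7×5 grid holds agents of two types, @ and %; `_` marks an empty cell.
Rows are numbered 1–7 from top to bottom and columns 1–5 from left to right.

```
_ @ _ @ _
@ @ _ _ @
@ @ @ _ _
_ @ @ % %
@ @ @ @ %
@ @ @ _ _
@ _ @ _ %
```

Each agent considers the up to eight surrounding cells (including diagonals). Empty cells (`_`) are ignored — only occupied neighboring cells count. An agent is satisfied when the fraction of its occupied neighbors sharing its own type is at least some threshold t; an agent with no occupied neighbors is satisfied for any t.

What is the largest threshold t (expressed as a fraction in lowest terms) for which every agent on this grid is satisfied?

1/3

Row 1: (1,2)@ 2/2 · (1,4)@ 1/1
Row 2: (2,1)@ 4/4 · (2,2)@ 5/5 · (2,5)@ 1/1
Row 3: (3,1)@ 4/4 · (3,2)@ 6/6 · (3,3)@ 4/5
Row 4: (4,2)@ 7/7 · (4,3)@ 6/7 · (4,4)% 2/6 · (4,5)% 2/3
Row 5: (5,1)@ 4/4 · (5,2)@ 7/7 · (5,3)@ 6/7 · (5,4)@ 3/6 · (5,5)% 2/3
Row 6: (6,1)@ 4/4 · (6,2)@ 7/7 · (6,3)@ 5/5
Row 7: (7,1)@ 2/2 · (7,3)@ 2/2 · (7,5)% — no occupied neighbors
The smallest same-type fraction is 2/6 at (4,4), which reduces to 1/3. Any threshold above that leaves this agent unsatisfied.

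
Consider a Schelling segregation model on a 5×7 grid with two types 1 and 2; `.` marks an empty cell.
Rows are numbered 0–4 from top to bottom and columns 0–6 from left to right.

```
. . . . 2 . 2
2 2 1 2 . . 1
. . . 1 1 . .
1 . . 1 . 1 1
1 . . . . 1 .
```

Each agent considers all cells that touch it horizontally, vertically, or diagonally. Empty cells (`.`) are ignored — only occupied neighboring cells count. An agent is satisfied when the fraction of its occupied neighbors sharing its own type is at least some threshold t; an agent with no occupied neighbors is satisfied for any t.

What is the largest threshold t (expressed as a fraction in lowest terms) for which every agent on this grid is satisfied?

Row 0: (0,4)2 1/1 · (0,6)2 0/1
Row 1: (1,0)2 1/1 · (1,1)2 1/2 · (1,2)1 1/3 · (1,3)2 1/4 · (1,6)1 0/1
Row 2: (2,3)1 3/4 · (2,4)1 3/4
Row 3: (3,0)1 1/1 · (3,3)1 2/2 · (3,5)1 3/3 · (3,6)1 2/2
Row 4: (4,0)1 1/1 · (4,5)1 2/2
The smallest same-type fraction is 0/1 at (0,6), which reduces to 0/1. Any threshold above that leaves this agent unsatisfied.

0/1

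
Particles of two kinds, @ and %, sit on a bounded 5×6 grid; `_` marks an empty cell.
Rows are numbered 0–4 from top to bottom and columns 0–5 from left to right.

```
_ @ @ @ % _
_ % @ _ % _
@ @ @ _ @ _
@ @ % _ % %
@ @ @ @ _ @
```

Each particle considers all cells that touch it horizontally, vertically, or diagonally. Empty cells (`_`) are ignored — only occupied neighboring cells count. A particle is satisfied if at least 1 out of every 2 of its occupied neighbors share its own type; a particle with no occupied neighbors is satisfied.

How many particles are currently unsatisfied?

8

Row 0: (0,1)@ 2/3 satisfied · (0,2)@ 3/4 satisfied · (0,3)@ 2/4 satisfied · (0,4)% 1/2 satisfied
Row 1: (1,1)% 0/6 not · (1,2)@ 5/6 satisfied · (1,4)% 1/3 not
Row 2: (2,0)@ 3/4 satisfied · (2,1)@ 5/7 satisfied · (2,2)@ 3/5 satisfied · (2,4)@ 0/3 not
Row 3: (3,0)@ 5/5 satisfied · (3,1)@ 7/8 satisfied · (3,2)% 0/6 not · (3,4)% 1/4 not · (3,5)% 1/3 not
Row 4: (4,0)@ 3/3 satisfied · (4,1)@ 4/5 satisfied · (4,2)@ 3/4 satisfied · (4,3)@ 1/3 not · (4,5)@ 0/2 not
Unsatisfied: (1,1), (1,4), (2,4), (3,2), (3,4), (3,5), (4,3), (4,5) — 8 in total.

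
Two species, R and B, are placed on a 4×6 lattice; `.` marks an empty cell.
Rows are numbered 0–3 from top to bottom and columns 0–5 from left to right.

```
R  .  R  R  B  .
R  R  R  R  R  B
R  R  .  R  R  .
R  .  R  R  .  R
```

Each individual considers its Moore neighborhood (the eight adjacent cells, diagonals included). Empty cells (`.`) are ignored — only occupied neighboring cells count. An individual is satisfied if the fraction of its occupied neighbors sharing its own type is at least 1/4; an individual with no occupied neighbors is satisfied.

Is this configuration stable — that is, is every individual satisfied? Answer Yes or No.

Yes

(0,0)R 2/2 ok
(0,2)R 4/4 ok
(0,3)R 4/5 ok
(0,4)B 1/4 ok
(1,0)R 4/4 ok
(1,1)R 6/6 ok
(1,2)R 6/6 ok
(1,3)R 6/7 ok
(1,4)R 4/6 ok
(1,5)B 1/3 ok
(2,0)R 4/4 ok
(2,1)R 6/6 ok
(2,3)R 6/6 ok
(2,4)R 5/6 ok
(3,0)R 2/2 ok
(3,2)R 3/3 ok
(3,3)R 3/3 ok
(3,5)R 1/1 ok
All meet the threshold, so the configuration is stable.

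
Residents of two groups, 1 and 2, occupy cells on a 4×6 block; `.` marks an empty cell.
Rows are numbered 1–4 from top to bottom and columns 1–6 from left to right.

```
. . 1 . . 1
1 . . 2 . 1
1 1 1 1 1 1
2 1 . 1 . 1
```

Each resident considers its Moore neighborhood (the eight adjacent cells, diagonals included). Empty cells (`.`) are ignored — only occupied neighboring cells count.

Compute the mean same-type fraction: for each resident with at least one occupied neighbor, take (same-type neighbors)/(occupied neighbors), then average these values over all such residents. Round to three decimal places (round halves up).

Row 1: (1,3)1 0/1 · (1,6)1 1/1
Row 2: (2,1)1 2/2 · (2,4)2 0/4 · (2,6)1 3/3
Row 3: (3,1)1 3/4 · (3,2)1 4/5 · (3,3)1 4/5 · (3,4)1 3/4 · (3,5)1 5/6 · (3,6)1 3/3
Row 4: (4,1)2 0/3 · (4,2)1 3/4 · (4,4)1 3/3 · (4,6)1 2/2
Sum over 15 residents: 0/1 + 1/1 + 2/2 + 0/4 + 3/3 + 3/4 + 4/5 + 4/5 + 3/4 + 5/6 + 3/3 + 0/3 + 3/4 + 3/3 + 2/2 = 641/60; mean = 641/60 ÷ 15 = 641/900 = 0.712222… → 0.712.

0.712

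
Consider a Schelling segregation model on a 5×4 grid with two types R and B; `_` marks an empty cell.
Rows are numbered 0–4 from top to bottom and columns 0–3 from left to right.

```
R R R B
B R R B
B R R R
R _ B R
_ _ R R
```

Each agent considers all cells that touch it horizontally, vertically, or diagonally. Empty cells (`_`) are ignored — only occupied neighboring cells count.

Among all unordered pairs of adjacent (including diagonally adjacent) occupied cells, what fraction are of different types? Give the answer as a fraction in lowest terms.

19/42

Scan each occupied cell's neighbors to the right and below (and the two forward diagonals) so each pair is counted once.
Row 0: R(0,0)–R(0,1)= R(0,0)–B(1,0)≠ R(0,0)–R(1,1)= R(0,1)–R(0,2)= R(0,1)–R(1,1)= R(0,1)–R(1,2)= R(0,1)–B(1,0)≠ R(0,2)–B(0,3)≠ R(0,2)–R(1,2)= R(0,2)–B(1,3)≠ R(0,2)–R(1,1)= B(0,3)–B(1,3)= B(0,3)–R(1,2)≠  → 5/13 unlike.
Row 1: B(1,0)–R(1,1)≠ B(1,0)–B(2,0)= B(1,0)–R(2,1)≠ R(1,1)–R(1,2)= R(1,1)–R(2,1)= R(1,1)–R(2,2)= R(1,1)–B(2,0)≠ R(1,2)–B(1,3)≠ R(1,2)–R(2,2)= R(1,2)–R(2,3)= R(1,2)–R(2,1)= B(1,3)–R(2,3)≠ B(1,3)–R(2,2)≠  → 6/13 unlike.
Row 2: B(2,0)–R(2,1)≠ B(2,0)–R(3,0)≠ R(2,1)–R(2,2)= R(2,1)–B(3,2)≠ R(2,1)–R(3,0)= R(2,2)–R(2,3)= R(2,2)–B(3,2)≠ R(2,2)–R(3,3)= R(2,3)–R(3,3)= R(2,3)–B(3,2)≠  → 5/10 unlike.
Row 3: B(3,2)–R(3,3)≠ B(3,2)–R(4,2)≠ B(3,2)–R(4,3)≠ R(3,3)–R(4,3)= R(3,3)–R(4,2)=  → 3/5 unlike.
Row 4: R(4,2)–R(4,3)=  → 0/1 unlike.
Total adjacent occupied pairs: 42; unlike-type pairs: 19.
19/42 is already in lowest terms.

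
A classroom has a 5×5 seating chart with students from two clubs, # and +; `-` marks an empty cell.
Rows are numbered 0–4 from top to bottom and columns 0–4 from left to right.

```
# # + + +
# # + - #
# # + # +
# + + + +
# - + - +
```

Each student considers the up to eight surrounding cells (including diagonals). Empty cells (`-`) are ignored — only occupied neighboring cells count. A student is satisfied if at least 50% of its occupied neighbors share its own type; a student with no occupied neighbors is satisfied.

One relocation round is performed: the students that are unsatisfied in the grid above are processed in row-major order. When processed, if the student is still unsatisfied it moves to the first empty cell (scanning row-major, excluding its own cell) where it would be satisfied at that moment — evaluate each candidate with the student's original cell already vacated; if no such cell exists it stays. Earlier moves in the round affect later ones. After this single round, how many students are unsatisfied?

Initially unsatisfied (in order): (1,2), (1,4), (2,3), (3,1).
  (1,2) → (1,3).
  (1,4) → (1,2).
  (2,3): no empty cell satisfies it; stays.
  (3,1) → (1,4).
Resulting grid:
# # + + +
# # # + +
# # + # +
# - + + +
# - + - +
Unsatisfied now: (0,2), (2,2), (2,3).

3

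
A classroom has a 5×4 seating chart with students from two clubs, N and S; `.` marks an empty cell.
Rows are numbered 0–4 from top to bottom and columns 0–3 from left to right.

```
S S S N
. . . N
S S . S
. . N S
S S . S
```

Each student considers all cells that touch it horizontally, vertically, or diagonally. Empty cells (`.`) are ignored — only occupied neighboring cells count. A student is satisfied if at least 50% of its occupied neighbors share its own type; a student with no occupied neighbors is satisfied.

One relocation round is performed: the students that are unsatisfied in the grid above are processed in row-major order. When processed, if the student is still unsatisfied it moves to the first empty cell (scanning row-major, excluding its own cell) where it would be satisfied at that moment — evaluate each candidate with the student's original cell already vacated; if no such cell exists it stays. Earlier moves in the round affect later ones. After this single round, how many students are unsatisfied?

Initially unsatisfied (in order): (0,2), (1,3), (2,3), (3,2).
  (0,2) → (1,0).
  (1,3): now satisfied by earlier moves; stays.
  (2,3) → (1,1).
  (3,2) → (0,2).
Resulting grid:
S S N N
S S . N
S S . .
. . . S
S S . S
All satisfied now.

0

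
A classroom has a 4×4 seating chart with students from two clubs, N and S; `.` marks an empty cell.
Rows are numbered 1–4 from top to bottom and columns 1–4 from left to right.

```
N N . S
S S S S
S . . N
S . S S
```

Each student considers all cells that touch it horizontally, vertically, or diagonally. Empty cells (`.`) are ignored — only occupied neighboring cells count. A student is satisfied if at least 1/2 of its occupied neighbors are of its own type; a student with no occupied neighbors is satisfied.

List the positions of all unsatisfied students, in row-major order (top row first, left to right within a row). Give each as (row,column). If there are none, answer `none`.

(1,1)N 1/3 not
(1,2)N 1/4 not
(1,4)S 2/2 satisfied
(2,1)S 2/4 satisfied
(2,2)S 3/5 satisfied
(2,3)S 3/5 satisfied
(2,4)S 2/3 satisfied
(3,1)S 3/3 satisfied
(3,4)N 0/4 not
(4,1)S 1/1 satisfied
(4,3)S 1/2 satisfied
(4,4)S 1/2 satisfied

(1,1), (1,2), (3,4)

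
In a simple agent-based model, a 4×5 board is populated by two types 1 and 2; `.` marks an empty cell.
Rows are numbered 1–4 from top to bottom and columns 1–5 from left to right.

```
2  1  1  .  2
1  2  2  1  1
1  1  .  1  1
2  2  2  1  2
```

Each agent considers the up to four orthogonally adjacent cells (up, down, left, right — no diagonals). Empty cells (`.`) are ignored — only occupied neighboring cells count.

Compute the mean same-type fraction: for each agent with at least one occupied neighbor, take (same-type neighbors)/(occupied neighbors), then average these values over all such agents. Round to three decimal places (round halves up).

0.431

(1,1)2 0/2
(1,2)1 1/3
(1,3)1 1/2
(1,5)2 0/1
(2,1)1 1/3
(2,2)2 1/4
(2,3)2 1/3
(2,4)1 2/3
(2,5)1 2/3
(3,1)1 2/3
(3,2)1 1/3
(3,4)1 3/3
(3,5)1 2/3
(4,1)2 1/2
(4,2)2 2/3
(4,3)2 1/2
(4,4)1 1/3
(4,5)2 0/2
Sum over 18 agents: 0/2 + 1/3 + 1/2 + 0/1 + 1/3 + 1/4 + 1/3 + 2/3 + 2/3 + 2/3 + 1/3 + 3/3 + 2/3 + 1/2 + 2/3 + 1/2 + 1/3 + 0/2 = 31/4; mean = 31/4 ÷ 18 = 31/72 = 0.430555… → 0.431.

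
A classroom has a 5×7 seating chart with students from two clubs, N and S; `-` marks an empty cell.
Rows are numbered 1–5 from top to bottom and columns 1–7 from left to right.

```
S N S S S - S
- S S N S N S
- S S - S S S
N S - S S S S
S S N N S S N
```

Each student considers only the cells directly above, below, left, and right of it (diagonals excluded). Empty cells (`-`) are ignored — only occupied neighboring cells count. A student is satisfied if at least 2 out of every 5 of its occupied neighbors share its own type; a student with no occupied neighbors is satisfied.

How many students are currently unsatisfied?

(1,1)S 0/1 not
(1,2)N 0/3 not
(1,3)S 2/3 satisfied
(1,4)S 2/3 satisfied
(1,5)S 2/2 satisfied
(1,7)S 1/1 satisfied
(2,2)S 2/3 satisfied
(2,3)S 3/4 satisfied
(2,4)N 0/3 not
(2,5)S 2/4 satisfied
(2,6)N 0/3 not
(2,7)S 2/3 satisfied
(3,2)S 3/3 satisfied
(3,3)S 2/2 satisfied
(3,5)S 3/3 satisfied
(3,6)S 3/4 satisfied
(3,7)S 3/3 satisfied
(4,1)N 0/2 not
(4,2)S 2/3 satisfied
(4,4)S 1/2 satisfied
(4,5)S 4/4 satisfied
(4,6)S 4/4 satisfied
(4,7)S 2/3 satisfied
(5,1)S 1/2 satisfied
(5,2)S 2/3 satisfied
(5,3)N 1/2 satisfied
(5,4)N 1/3 not
(5,5)S 2/3 satisfied
(5,6)S 2/3 satisfied
(5,7)N 0/2 not
Unsatisfied: (1,1), (1,2), (2,4), (2,6), (4,1), (5,4), (5,7) — 7 in total.

7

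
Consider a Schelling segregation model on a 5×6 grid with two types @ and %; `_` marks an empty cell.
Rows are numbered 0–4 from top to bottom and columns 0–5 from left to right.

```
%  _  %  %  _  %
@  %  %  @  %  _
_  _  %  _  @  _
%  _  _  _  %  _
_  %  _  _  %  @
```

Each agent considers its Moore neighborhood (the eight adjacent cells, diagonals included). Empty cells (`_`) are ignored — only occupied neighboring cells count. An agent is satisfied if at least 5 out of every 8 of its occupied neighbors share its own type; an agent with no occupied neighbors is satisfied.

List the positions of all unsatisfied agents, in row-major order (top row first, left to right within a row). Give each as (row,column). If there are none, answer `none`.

(0,0)% 1/2 ✗
(0,2)% 3/4 ✓
(0,3)% 3/4 ✓
(0,5)% 1/1 ✓
(1,0)@ 0/2 ✗
(1,1)% 4/5 ✓
(1,2)% 4/5 ✓
(1,3)@ 1/6 ✗
(1,4)% 2/4 ✗
(2,2)% 2/3 ✓
(2,4)@ 1/3 ✗
(3,0)% 1/1 ✓
(3,4)% 1/3 ✗
(4,1)% 1/1 ✓
(4,4)% 1/2 ✗
(4,5)@ 0/2 ✗

(0,0), (1,0), (1,3), (1,4), (2,4), (3,4), (4,4), (4,5)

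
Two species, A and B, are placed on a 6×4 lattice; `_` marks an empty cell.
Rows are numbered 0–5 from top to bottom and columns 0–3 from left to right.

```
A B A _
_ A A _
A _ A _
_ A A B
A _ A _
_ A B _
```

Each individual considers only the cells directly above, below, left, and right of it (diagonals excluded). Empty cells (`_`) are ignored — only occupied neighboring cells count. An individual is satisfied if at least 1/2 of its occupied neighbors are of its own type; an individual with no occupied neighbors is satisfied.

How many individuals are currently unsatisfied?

Row 0: (0,0)A 0/1 ✗ · (0,1)B 0/3 ✗ · (0,2)A 1/2 ✓
Row 1: (1,1)A 1/2 ✓ · (1,2)A 3/3 ✓
Row 2: (2,0)A 0/0 ✓ · (2,2)A 2/2 ✓
Row 3: (3,1)A 1/1 ✓ · (3,2)A 3/4 ✓ · (3,3)B 0/1 ✗
Row 4: (4,0)A 0/0 ✓ · (4,2)A 1/2 ✓
Row 5: (5,1)A 0/1 ✗ · (5,2)B 0/2 ✗
Unsatisfied: (0,0), (0,1), (3,3), (5,1), (5,2) — 5 in total.

5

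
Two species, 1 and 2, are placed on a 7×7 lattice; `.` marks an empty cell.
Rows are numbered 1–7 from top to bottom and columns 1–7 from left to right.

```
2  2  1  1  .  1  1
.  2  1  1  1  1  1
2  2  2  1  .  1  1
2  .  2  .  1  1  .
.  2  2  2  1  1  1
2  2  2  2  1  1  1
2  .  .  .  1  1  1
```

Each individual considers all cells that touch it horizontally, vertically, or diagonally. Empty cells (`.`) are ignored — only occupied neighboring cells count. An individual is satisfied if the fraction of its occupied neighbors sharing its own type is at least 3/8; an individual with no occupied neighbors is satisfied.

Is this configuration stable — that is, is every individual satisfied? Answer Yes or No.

Yes

Row 1: (1,1)2 2/2 satisfied · (1,2)2 2/4 satisfied · (1,3)1 3/5 satisfied · (1,4)1 4/4 satisfied · (1,6)1 4/4 satisfied · (1,7)1 3/3 satisfied
Row 2: (2,2)2 5/7 satisfied · (2,3)1 4/8 satisfied · (2,4)1 5/6 satisfied · (2,5)1 6/6 satisfied · (2,6)1 6/6 satisfied · (2,7)1 5/5 satisfied
Row 3: (3,1)2 3/3 satisfied · (3,2)2 5/6 satisfied · (3,3)2 3/6 satisfied · (3,4)1 4/6 satisfied · (3,6)1 6/6 satisfied · (3,7)1 4/4 satisfied
Row 4: (4,1)2 3/3 satisfied · (4,3)2 5/6 satisfied · (4,5)1 5/6 satisfied · (4,6)1 6/6 satisfied
Row 5: (5,2)2 6/6 satisfied · (5,3)2 6/6 satisfied · (5,4)2 4/7 satisfied · (5,5)1 5/7 satisfied · (5,6)1 7/7 satisfied · (5,7)1 4/4 satisfied
Row 6: (6,1)2 3/3 satisfied · (6,2)2 5/5 satisfied · (6,3)2 5/5 satisfied · (6,4)2 3/6 satisfied · (6,5)1 5/7 satisfied · (6,6)1 8/8 satisfied · (6,7)1 5/5 satisfied
Row 7: (7,1)2 2/2 satisfied · (7,5)1 3/4 satisfied · (7,6)1 5/5 satisfied · (7,7)1 3/3 satisfied
All meet the threshold, so the configuration is stable.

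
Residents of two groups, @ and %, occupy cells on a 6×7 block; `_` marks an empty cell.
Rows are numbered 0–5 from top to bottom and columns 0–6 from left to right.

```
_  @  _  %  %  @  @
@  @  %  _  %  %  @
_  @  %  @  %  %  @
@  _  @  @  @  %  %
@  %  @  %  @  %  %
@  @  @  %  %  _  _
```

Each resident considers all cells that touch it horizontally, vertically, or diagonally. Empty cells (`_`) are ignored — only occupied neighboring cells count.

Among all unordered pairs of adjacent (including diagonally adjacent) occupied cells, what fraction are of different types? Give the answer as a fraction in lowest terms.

Scan each occupied cell's neighbors to the right and below (and the two forward diagonals) so each pair is counted once.
From row 0: 5 unlike of 15 pairs (running 5/15).
From row 1: 8 unlike of 18 pairs (running 13/33).
From row 2: 11 unlike of 20 pairs (running 24/53).
From row 3: 8 unlike of 20 pairs (running 32/73).
From row 4: 12 unlike of 20 pairs (running 44/93).
From row 5: 1 unlike of 4 pairs (running 45/97).
Total adjacent occupied pairs: 97; unlike-type pairs: 45.
45/97 is already in lowest terms.

45/97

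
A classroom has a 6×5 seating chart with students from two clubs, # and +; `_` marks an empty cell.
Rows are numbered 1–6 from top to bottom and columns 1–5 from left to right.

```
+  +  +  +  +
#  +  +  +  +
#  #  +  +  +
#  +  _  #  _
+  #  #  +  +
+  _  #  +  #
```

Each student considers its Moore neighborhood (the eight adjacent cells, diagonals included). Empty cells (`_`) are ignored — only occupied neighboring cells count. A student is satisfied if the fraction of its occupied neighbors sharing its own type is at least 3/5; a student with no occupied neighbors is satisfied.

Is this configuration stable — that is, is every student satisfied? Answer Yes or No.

No

Row 1: (1,1)+ 2/3 ok · (1,2)+ 4/5 ok · (1,3)+ 5/5 ok · (1,4)+ 5/5 ok · (1,5)+ 3/3 ok
Row 2: (2,1)# 2/5 unhappy · (2,2)+ 5/8 ok · (2,3)+ 7/8 ok · (2,4)+ 8/8 ok · (2,5)+ 5/5 ok
Row 3: (3,1)# 3/5 ok · (3,2)# 3/7 unhappy · (3,3)+ 5/7 ok · (3,4)+ 5/6 ok · (3,5)+ 3/4 ok
Row 4: (4,1)# 3/5 ok · (4,2)+ 2/7 unhappy · (4,4)# 1/6 unhappy
Row 5: (5,1)+ 2/4 unhappy · (5,2)# 3/6 unhappy · (5,3)# 3/6 unhappy · (5,4)+ 2/6 unhappy · (5,5)+ 2/4 unhappy
Row 6: (6,1)+ 1/2 unhappy · (6,3)# 2/4 unhappy · (6,4)+ 2/5 unhappy · (6,5)# 0/3 unhappy
For instance (2,1) has only 2/5 same-type neighbors, below 3/5.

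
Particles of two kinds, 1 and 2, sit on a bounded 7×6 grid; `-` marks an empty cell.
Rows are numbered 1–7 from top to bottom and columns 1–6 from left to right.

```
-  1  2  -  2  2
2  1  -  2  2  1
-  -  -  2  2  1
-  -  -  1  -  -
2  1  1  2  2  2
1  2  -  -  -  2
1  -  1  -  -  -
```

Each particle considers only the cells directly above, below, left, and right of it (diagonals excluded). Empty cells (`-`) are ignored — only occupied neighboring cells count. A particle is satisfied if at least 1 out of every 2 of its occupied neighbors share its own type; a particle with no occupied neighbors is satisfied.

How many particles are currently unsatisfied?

Row 1: (1,2)1 1/2 ✓ · (1,3)2 0/1 ✗ · (1,5)2 2/2 ✓ · (1,6)2 1/2 ✓
Row 2: (2,1)2 0/1 ✗ · (2,2)1 1/2 ✓ · (2,4)2 2/2 ✓ · (2,5)2 3/4 ✓ · (2,6)1 1/3 ✗
Row 3: (3,4)2 2/3 ✓ · (3,5)2 2/3 ✓ · (3,6)1 1/2 ✓
Row 4: (4,4)1 0/2 ✗
Row 5: (5,1)2 0/2 ✗ · (5,2)1 1/3 ✗ · (5,3)1 1/2 ✓ · (5,4)2 1/3 ✗ · (5,5)2 2/2 ✓ · (5,6)2 2/2 ✓
Row 6: (6,1)1 1/3 ✗ · (6,2)2 0/2 ✗ · (6,6)2 1/1 ✓
Row 7: (7,1)1 1/1 ✓ · (7,3)1 0/0 ✓
Unsatisfied: (1,3), (2,1), (2,6), (4,4), (5,1), (5,2), (5,4), (6,1), (6,2) — 9 in total.

9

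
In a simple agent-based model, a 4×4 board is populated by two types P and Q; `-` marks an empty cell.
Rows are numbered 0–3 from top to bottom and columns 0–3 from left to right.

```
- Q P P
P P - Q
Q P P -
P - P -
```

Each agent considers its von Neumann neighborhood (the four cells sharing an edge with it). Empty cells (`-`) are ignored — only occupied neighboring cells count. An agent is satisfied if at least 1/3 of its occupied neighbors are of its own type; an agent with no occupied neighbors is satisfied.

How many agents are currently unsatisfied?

Row 0: (0,1)Q 0/2 not · (0,2)P 1/2 satisfied · (0,3)P 1/2 satisfied
Row 1: (1,0)P 1/2 satisfied · (1,1)P 2/3 satisfied · (1,3)Q 0/1 not
Row 2: (2,0)Q 0/3 not · (2,1)P 2/3 satisfied · (2,2)P 2/2 satisfied
Row 3: (3,0)P 0/1 not · (3,2)P 1/1 satisfied
Unsatisfied: (0,1), (1,3), (2,0), (3,0) — 4 in total.

4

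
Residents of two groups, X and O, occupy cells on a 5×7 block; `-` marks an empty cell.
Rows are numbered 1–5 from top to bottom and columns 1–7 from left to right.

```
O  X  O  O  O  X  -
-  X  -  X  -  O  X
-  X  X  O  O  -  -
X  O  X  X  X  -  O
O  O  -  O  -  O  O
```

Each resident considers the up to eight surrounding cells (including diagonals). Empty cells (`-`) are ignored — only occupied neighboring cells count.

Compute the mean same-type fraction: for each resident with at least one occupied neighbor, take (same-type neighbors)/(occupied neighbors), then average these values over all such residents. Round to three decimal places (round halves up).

0.459

Row 1: (1,1)O 0/2 · (1,2)X 1/3 · (1,3)O 1/4 · (1,4)O 2/3 · (1,5)O 2/4 · (1,6)X 1/3
Row 2: (2,2)X 3/5 · (2,4)X 1/6 · (2,6)O 2/4 · (2,7)X 1/2
Row 3: (3,2)X 4/5 · (3,3)X 5/7 · (3,4)O 1/6 · (3,5)O 2/5
Row 4: (4,1)X 1/4 · (4,2)O 2/6 · (4,3)X 3/7 · (4,4)X 3/6 · (4,5)X 1/5 · (4,7)O 2/2
Row 5: (5,1)O 2/3 · (5,2)O 2/4 · (5,4)O 0/3 · (5,6)O 2/3 · (5,7)O 2/2
Sum over 25 residents: 0/2 + 1/3 + 1/4 + 2/3 + 2/4 + 1/3 + 3/5 + 1/6 + 2/4 + 1/2 + 4/5 + 5/7 + 1/6 + 2/5 + 1/4 + 2/6 + 3/7 + 3/6 + 1/5 + 2/2 + 2/3 + 2/4 + 0/3 + 2/3 + 2/2 = 241/21; mean = 241/21 ÷ 25 = 241/525 = 0.459047… → 0.459.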